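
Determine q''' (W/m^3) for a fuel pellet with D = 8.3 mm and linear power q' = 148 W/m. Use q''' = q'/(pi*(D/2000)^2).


r = D / 2 / 1000 = 8.3 / 2 / 1000 = 0.00415 m
q''' = q' / (pi * r^2)
q''' = 148 / (pi * 0.00415^2)
q''' = 2.7354e+06 W/m^3

2.7354e+06


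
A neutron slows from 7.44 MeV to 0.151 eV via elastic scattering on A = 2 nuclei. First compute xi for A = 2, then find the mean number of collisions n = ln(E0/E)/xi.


xi = 1 + (A-1)^2/(2A)*ln((A-1)/(A+1)) = 0.7253469 (for A = 2)
n = ln(E0/E) / xi
n = ln(7.44e6 / 0.151) / 0.7253469
n = ln(4.927152e+07) / 0.7253469 = 24.420

24.420


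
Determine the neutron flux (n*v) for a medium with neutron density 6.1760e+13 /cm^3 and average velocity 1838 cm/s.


phi = n * v
phi = 6.1760e+13 * 1838
phi = 1.1351e+17 /cm^2/s

1.1351e+17


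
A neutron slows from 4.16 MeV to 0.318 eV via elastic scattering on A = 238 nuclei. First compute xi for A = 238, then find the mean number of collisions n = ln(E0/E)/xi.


xi = 1 + (A-1)^2/(2A)*ln((A-1)/(A+1)) = 0.008379872 (for A = 238)
n = ln(E0/E) / xi
n = ln(4.16e6 / 0.318) / 0.008379872
n = ln(1.308176e+07) / 0.008379872 = 1955.5

1955.5


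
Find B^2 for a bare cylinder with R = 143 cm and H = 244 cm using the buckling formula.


B^2 = (2.405/R)^2 + (pi/H)^2
B^2 = (2.405/143)^2 + (pi/244)^2
B^2 = 4.4863e-04 /cm^2

4.4863e-04


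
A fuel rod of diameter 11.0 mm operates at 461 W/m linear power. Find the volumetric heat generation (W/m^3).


r = D / 2 / 1000 = 11.0 / 2 / 1000 = 0.0055 m
q''' = q' / (pi * r^2)
q''' = 461 / (pi * 0.0055^2)
q''' = 4.8509e+06 W/m^3

4.8509e+06


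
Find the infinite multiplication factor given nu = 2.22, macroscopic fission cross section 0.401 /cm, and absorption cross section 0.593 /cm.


k_inf = nu * Sigma_f / Sigma_a
k_inf = 2.22 * 0.401 / 0.593
k_inf = 1.5012

1.5012


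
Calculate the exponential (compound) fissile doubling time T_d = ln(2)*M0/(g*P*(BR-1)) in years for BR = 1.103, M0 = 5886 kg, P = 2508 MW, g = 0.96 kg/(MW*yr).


Breeding gain G = BR - 1 = 1.103 - 1 = 0.103
Fissile production rate = g * P * G = 0.96 * 2508 * 0.103 = 247.99104 kg/yr
T_d = ln(2) * M0 / (g * P * G)
T_d = ln(2) * 5886 / 247.99104 = 16.452 yr

16.452


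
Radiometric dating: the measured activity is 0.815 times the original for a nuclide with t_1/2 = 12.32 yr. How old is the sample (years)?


lambda = ln(2) / t_half = ln(2) / 12.32 = 0.05626195 /yr
t = -ln(A/A0) / lambda
t = -ln(0.815) / 0.05626195
t = 3.6360 yr

3.6360


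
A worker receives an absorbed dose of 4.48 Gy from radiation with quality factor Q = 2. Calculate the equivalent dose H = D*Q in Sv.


H = D * Q
H = 4.48 * 2
H = 8.9600 Sv

8.9600


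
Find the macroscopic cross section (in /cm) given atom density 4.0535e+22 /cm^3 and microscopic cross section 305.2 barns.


Sigma = N * sigma_barns * 1e-24
Sigma = 4.0535e+22 * 305.2 * 1e-24
Sigma = 12.371 /cm

12.371


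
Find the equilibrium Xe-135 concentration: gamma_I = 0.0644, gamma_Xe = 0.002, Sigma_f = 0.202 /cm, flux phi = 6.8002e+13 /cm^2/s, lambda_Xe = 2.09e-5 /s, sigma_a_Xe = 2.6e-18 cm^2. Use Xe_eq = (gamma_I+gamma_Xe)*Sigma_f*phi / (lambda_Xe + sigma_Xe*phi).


Xe_eq = (gamma_I + gamma_Xe) * Sigma_f * phi / (lambda_Xe + sigma_Xe * phi)
Numerator = (0.0644 + 0.002) * 0.202 * 6.8002e+13 = 9.120972e+11
Denominator = 2.09e-5 + 2.6e-18 * 6.8002e+13 = 1.977052e-04
Xe_eq = 9.120972e+11 / 1.977052e-04 = 4.6134e+15 /cm^3

4.6134e+15


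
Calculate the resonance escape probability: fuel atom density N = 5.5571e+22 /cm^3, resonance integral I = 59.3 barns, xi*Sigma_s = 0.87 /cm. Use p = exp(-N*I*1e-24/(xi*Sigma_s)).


p = exp(-N * I * 1e-24 / (xi*Sigma_s))
p = exp(-5.5571e+22 * 59.3 * 1e-24 / 0.87)
p = 0.022646

0.022646


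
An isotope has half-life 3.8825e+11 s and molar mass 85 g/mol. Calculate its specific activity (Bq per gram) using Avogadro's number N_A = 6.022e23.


lambda = ln(2) / t_half = ln(2) / 3.8825e+11 = 1.785311e-12 /s
SA = lambda * N_A / M
SA = 1.785311e-12 * 6.022e23 / 85
SA = 1.2648e+10 Bq/g

1.2648e+10


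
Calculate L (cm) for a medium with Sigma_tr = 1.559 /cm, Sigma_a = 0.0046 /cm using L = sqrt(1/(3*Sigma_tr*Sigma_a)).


D = 1 / (3 * Sigma_tr) = 1 / (3 * 1.559) = 0.2138123 cm
L = sqrt(D / Sigma_a)
L = sqrt(0.2138123 / 0.0046)
L = 6.8177 cm

6.8177


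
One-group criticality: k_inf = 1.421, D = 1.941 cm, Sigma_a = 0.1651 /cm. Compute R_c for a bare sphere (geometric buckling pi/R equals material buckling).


L^2 = D / Sigma_a = 1.941 / 0.1651 = 11.75651 cm^2
B_m^2 = (k_inf - 1) / L^2 = (1.421 - 1) / 11.75651 = 0.03580995 /cm^2
For a bare sphere: B_g = pi/R, so R_c = pi / sqrt(B_m^2)
R_c = pi / sqrt(0.03580995) = 16.602 cm

16.602


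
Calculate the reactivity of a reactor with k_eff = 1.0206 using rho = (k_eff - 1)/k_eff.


rho = (k_eff - 1) / k_eff
rho = (1.0206 - 1) / 1.0206
rho = 0.020184

0.020184


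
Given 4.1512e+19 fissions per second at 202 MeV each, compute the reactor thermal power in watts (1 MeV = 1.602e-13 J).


P = fission_rate * E_MeV * 1.602e-13
P = 4.1512e+19 * 202 * 1.602e-13
P = 1.3433e+09 W

1.3433e+09


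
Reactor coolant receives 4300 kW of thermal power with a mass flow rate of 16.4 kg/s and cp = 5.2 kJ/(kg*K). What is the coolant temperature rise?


dT = Q / (m_dot * cp)
dT = 4300 / (16.4 * 5.2)
dT = 50.422 C

50.422


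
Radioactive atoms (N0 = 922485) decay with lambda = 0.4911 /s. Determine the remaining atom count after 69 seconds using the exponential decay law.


N = N0 * exp(-lambda * t)
N = 922485 * exp(-0.4911 * 69)
N = 1.7721e-09

1.7721e-09


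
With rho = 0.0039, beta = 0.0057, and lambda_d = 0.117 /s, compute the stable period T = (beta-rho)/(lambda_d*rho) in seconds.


T = (beta - rho) / (lambda_d * rho)
T = (0.0057 - 0.0039) / (0.117 * 0.0039)
T = 3.9448 s

3.9448


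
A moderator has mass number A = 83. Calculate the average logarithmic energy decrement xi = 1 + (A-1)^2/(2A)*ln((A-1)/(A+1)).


xi = 1 + (A-1)^2/(2A) * ln((A-1)/(A+1))
xi = 1 + (83-1)^2/(2*83) * ln((83-1)/(83 +1))
xi = 0.023904

0.023904


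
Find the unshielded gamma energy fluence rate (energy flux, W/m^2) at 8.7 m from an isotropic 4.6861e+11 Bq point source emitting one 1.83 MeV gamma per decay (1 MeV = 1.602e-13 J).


psi = A * E * 1.602e-13 / (4*pi*r^2)
psi = 4.6861e+11 * 1.83 * 1.602e-13 / (4*pi*8.7^2)
psi = 1.4444e-04 W/m^2

1.4444e-04


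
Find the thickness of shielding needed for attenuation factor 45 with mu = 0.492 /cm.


x = ln(factor) / mu
x = ln(45) / 0.492
x = 7.7371 cm

7.7371


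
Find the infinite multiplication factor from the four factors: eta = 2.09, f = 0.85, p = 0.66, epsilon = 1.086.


k_inf = eta * f * p * epsilon
k_inf = 2.09 * 0.85 * 0.66 * 1.086
k_inf = 1.2733

1.2733


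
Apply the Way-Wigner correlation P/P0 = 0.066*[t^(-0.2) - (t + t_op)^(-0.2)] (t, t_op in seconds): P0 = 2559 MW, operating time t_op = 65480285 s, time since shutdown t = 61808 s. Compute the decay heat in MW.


P/P0 = 0.066 * [t^(-0.2) - (t + t_op)^(-0.2)]
P/P0 = 0.066 * [61808^(-0.2) - (61808 + 65480285)^(-0.2)]
P/P0 = 0.066 * [0.1101009 - 0.02733354] = 0.005462646
P = 2559 * 0.005462646 = 13.979 MW

13.979


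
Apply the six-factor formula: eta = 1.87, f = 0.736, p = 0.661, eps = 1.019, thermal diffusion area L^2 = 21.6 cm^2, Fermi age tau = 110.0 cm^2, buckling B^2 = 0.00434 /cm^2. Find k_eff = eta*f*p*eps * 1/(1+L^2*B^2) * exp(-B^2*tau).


k_inf = eta*f*p*eps = 1.87*0.736*0.661*1.019 = 0.9270327
P_TNL = 1/(1 + L^2*B^2) = 1/(1 + 21.6*0.00434) = 0.9142907
P_FNL = exp(-B^2*tau) = exp(-0.00434*110.0) = 0.6203943
k_eff = k_inf * P_TNL * P_FNL = 0.9270327 * 0.9142907 * 0.6203943
k_eff = 0.52583

0.52583


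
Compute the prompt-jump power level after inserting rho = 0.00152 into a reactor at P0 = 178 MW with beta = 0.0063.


P1/P0 = beta / (beta - rho)
P1/P0 = 0.0063 / (0.0063 - 0.00152) = 1.317992
P1 = 178 * 1.317992 = 234.60 MW

234.60


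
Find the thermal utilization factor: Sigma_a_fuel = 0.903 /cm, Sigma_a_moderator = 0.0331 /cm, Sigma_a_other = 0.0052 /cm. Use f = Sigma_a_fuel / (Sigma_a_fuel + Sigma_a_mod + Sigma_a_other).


f = Sigma_a_fuel / (Sigma_a_fuel + Sigma_a_mod + Sigma_a_other)
f = 0.903 / (0.903 + 0.0331 + 0.0052)
f = 0.95931

0.95931


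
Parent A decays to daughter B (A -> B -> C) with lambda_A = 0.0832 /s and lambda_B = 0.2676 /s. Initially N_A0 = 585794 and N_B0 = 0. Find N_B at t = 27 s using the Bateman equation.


N_B(t) = lambda_A * N_A0 / (lambda_B - lambda_A) * [exp(-lambda_A*t) - exp(-lambda_B*t)]
exp(-0.0832*27) = 0.1057793; exp(-0.2676*27) = 7.280069e-04
N_B = 0.0832 * 585794 / (0.2676 - 0.0832) * (0.1057793 - 7.280069e-04)
N_B = 27766

27766


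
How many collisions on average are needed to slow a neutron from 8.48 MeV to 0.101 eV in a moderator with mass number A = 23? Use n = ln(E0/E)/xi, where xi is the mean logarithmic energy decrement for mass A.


xi = 1 + (A-1)^2/(2A)*ln((A-1)/(A+1)) = 0.08448899 (for A = 23)
n = ln(E0/E) / xi
n = ln(8.48e6 / 0.101) / 0.08448899
n = ln(8.396040e+07) / 0.08448899 = 215.96

215.96


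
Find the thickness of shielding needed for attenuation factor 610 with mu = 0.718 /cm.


x = ln(factor) / mu
x = ln(610) / 0.718
x = 8.9324 cm

8.9324


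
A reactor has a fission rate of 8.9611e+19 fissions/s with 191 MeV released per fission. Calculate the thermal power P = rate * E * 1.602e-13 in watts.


P = fission_rate * E_MeV * 1.602e-13
P = 8.9611e+19 * 191 * 1.602e-13
P = 2.7419e+09 W

2.7419e+09


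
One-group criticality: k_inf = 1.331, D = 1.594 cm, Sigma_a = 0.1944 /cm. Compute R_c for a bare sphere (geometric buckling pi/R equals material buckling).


L^2 = D / Sigma_a = 1.594 / 0.1944 = 8.199588 cm^2
B_m^2 = (k_inf - 1) / L^2 = (1.331 - 1) / 8.199588 = 0.04036788 /cm^2
For a bare sphere: B_g = pi/R, so R_c = pi / sqrt(B_m^2)
R_c = pi / sqrt(0.04036788) = 15.636 cm

15.636


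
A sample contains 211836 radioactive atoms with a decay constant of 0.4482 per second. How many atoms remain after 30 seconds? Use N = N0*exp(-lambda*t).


N = N0 * exp(-lambda * t)
N = 211836 * exp(-0.4482 * 30)
N = 0.30653

0.30653


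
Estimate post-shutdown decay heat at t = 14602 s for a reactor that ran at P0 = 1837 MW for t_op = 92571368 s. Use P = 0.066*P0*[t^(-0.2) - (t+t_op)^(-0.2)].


P/P0 = 0.066 * [t^(-0.2) - (t + t_op)^(-0.2)]
P/P0 = 0.066 * [14602^(-0.2) - (14602 + 92571368)^(-0.2)]
P/P0 = 0.066 * [0.1469324 - 0.02550885] = 0.008013954
P = 1837 * 0.008013954 = 14.722 MW

14.722


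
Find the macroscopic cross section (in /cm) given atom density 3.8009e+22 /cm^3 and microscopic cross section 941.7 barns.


Sigma = N * sigma_barns * 1e-24
Sigma = 3.8009e+22 * 941.7 * 1e-24
Sigma = 35.793 /cm

35.793


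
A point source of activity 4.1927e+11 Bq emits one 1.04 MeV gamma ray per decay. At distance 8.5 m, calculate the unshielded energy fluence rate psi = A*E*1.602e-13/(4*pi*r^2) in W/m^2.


psi = A * E * 1.602e-13 / (4*pi*r^2)
psi = 4.1927e+11 * 1.04 * 1.602e-13 / (4*pi*8.5^2)
psi = 7.6938e-05 W/m^2

7.6938e-05


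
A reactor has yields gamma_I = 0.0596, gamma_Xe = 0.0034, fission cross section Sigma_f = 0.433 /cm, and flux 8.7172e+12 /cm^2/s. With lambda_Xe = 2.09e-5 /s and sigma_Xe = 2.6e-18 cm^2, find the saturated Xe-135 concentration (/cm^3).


Xe_eq = (gamma_I + gamma_Xe) * Sigma_f * phi / (lambda_Xe + sigma_Xe * phi)
Numerator = (0.0596 + 0.0034) * 0.433 * 8.7172e+12 = 2.377965e+11
Denominator = 2.09e-5 + 2.6e-18 * 8.7172e+12 = 4.356472e-05
Xe_eq = 2.377965e+11 / 4.356472e-05 = 5.4585e+15 /cm^3

5.4585e+15


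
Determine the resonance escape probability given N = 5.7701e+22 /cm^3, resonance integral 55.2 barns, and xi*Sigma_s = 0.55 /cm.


p = exp(-N * I * 1e-24 / (xi*Sigma_s))
p = exp(-5.7701e+22 * 55.2 * 1e-24 / 0.55)
p = 0.0030547

0.0030547


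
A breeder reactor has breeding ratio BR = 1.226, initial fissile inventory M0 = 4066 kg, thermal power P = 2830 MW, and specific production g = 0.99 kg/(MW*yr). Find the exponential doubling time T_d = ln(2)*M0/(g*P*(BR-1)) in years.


Breeding gain G = BR - 1 = 1.226 - 1 = 0.226
Fissile production rate = g * P * G = 0.99 * 2830 * 0.226 = 633.1842 kg/yr
T_d = ln(2) * M0 / (g * P * G)
T_d = ln(2) * 4066 / 633.1842 = 4.4511 yr

4.4511


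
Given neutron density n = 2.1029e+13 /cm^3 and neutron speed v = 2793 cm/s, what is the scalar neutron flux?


phi = n * v
phi = 2.1029e+13 * 2793
phi = 5.8734e+16 /cm^2/s

5.8734e+16


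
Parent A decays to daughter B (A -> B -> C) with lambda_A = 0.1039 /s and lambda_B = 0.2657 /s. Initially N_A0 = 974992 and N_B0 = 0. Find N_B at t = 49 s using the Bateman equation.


N_B(t) = lambda_A * N_A0 / (lambda_B - lambda_A) * [exp(-lambda_A*t) - exp(-lambda_B*t)]
exp(-0.1039*49) = 0.006151250; exp(-0.2657*49) = 2.217123e-06
N_B = 0.1039 * 974992 / (0.2657 - 0.1039) * (0.006151250 - 2.217123e-06)
N_B = 3849.9

3849.9


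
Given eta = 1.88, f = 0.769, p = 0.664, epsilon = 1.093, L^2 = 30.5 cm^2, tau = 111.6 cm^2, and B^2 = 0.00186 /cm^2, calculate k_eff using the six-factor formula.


k_inf = eta*f*p*eps = 1.88*0.769*0.664*1.093 = 1.049234
P_TNL = 1/(1 + L^2*B^2) = 1/(1 + 30.5*0.00186) = 0.9463155
P_FNL = exp(-B^2*tau) = exp(-0.00186*111.6) = 0.8125515
k_eff = k_inf * P_TNL * P_FNL = 1.049234 * 0.9463155 * 0.8125515
k_eff = 0.80679

0.80679


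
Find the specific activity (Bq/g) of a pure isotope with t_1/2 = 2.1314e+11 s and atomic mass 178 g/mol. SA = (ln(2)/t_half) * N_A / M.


lambda = ln(2) / t_half = ln(2) / 2.1314e+11 = 3.252075e-12 /s
SA = lambda * N_A / M
SA = 3.252075e-12 * 6.022e23 / 178
SA = 1.1002e+10 Bq/g

1.1002e+10


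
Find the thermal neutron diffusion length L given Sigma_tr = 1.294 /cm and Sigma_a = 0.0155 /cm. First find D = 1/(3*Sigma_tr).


D = 1 / (3 * Sigma_tr) = 1 / (3 * 1.294) = 0.2575992 cm
L = sqrt(D / Sigma_a)
L = sqrt(0.2575992 / 0.0155)
L = 4.0767 cm

4.0767


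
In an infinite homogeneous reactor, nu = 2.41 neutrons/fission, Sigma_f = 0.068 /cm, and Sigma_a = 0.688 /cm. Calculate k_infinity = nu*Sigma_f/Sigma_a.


k_inf = nu * Sigma_f / Sigma_a
k_inf = 2.41 * 0.068 / 0.688
k_inf = 0.23820

0.23820


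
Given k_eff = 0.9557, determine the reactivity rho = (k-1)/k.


rho = (k_eff - 1) / k_eff
rho = (0.9557 - 1) / 0.9557
rho = -0.046353

-0.046353


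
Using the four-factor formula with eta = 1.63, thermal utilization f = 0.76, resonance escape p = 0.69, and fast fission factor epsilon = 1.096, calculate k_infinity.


k_inf = eta * f * p * epsilon
k_inf = 1.63 * 0.76 * 0.69 * 1.096
k_inf = 0.93683

0.93683


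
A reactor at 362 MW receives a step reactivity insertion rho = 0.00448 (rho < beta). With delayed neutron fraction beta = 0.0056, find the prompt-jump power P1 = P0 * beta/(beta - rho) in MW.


P1/P0 = beta / (beta - rho)
P1/P0 = 0.0056 / (0.0056 - 0.00448) = 5.000000
P1 = 362 * 5.000000 = 1810.0 MW

1810.0


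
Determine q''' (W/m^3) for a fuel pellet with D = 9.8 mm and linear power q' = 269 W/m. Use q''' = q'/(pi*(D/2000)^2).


r = D / 2 / 1000 = 9.8 / 2 / 1000 = 0.0049 m
q''' = q' / (pi * r^2)
q''' = 269 / (pi * 0.0049^2)
q''' = 3.5662e+06 W/m^3

3.5662e+06


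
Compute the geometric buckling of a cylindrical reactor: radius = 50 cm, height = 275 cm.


B^2 = (2.405/R)^2 + (pi/H)^2
B^2 = (2.405/50)^2 + (pi/275)^2
B^2 = 0.0024441 /cm^2

0.0024441


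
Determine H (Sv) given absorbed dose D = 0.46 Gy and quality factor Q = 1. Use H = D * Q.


H = D * Q
H = 0.46 * 1
H = 0.46000 Sv

0.46000


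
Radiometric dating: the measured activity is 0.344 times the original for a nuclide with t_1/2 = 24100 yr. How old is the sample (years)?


lambda = ln(2) / t_half = ln(2) / 24100 = 2.876129e-05 /yr
t = -ln(A/A0) / lambda
t = -ln(0.344) / 2.876129e-05
t = 37102 yr

37102


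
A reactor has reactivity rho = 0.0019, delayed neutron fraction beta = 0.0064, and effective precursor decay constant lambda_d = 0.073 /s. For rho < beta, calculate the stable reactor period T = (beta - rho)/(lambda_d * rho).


T = (beta - rho) / (lambda_d * rho)
T = (0.0064 - 0.0019) / (0.073 * 0.0019)
T = 32.444 s

32.444


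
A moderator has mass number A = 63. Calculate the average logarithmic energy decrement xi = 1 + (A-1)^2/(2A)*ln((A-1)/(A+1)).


xi = 1 + (A-1)^2/(2A) * ln((A-1)/(A+1))
xi = 1 + (63-1)^2/(2*63) * ln((63-1)/(63 +1))
xi = 0.031413

0.031413


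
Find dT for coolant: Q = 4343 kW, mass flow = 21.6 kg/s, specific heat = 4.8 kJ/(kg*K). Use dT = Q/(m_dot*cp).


dT = Q / (m_dot * cp)
dT = 4343 / (21.6 * 4.8)
dT = 41.889 C

41.889


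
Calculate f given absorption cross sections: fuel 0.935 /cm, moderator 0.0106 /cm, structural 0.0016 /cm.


f = Sigma_a_fuel / (Sigma_a_fuel + Sigma_a_mod + Sigma_a_other)
f = 0.935 / (0.935 + 0.0106 + 0.0016)
f = 0.98712

0.98712


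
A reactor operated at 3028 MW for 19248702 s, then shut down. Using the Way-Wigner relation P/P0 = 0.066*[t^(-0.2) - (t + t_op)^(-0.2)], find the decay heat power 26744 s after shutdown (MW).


P/P0 = 0.066 * [t^(-0.2) - (t + t_op)^(-0.2)]
P/P0 = 0.066 * [26744^(-0.2) - (26744 + 19248702)^(-0.2)]
P/P0 = 0.066 * [0.1301831 - 0.03491396] = 0.006287763
P = 3028 * 0.006287763 = 19.039 MW

19.039


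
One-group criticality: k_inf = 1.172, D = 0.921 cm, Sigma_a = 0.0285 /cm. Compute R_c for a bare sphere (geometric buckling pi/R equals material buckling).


L^2 = D / Sigma_a = 0.921 / 0.0285 = 32.31579 cm^2
B_m^2 = (k_inf - 1) / L^2 = (1.172 - 1) / 32.31579 = 0.005322475 /cm^2
For a bare sphere: B_g = pi/R, so R_c = pi / sqrt(B_m^2)
R_c = pi / sqrt(0.005322475) = 43.062 cm

43.062


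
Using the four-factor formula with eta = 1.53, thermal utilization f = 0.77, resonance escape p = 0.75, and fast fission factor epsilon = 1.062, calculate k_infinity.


k_inf = eta * f * p * epsilon
k_inf = 1.53 * 0.77 * 0.75 * 1.062
k_inf = 0.93836

0.93836


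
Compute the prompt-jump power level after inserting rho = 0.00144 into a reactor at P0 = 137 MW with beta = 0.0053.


P1/P0 = beta / (beta - rho)
P1/P0 = 0.0053 / (0.0053 - 0.00144) = 1.373057
P1 = 137 * 1.373057 = 188.11 MW

188.11


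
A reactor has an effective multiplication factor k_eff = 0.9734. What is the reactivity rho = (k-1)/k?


rho = (k_eff - 1) / k_eff
rho = (0.9734 - 1) / 0.9734
rho = -0.027327

-0.027327


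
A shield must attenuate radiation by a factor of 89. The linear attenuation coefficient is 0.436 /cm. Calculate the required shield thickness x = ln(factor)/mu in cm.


x = ln(factor) / mu
x = ln(89) / 0.436
x = 10.295 cm

10.295


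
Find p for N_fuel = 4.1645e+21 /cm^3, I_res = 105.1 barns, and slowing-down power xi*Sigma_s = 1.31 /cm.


p = exp(-N * I * 1e-24 / (xi*Sigma_s))
p = exp(-4.1645e+21 * 105.1 * 1e-24 / 1.31)
p = 0.71597

0.71597


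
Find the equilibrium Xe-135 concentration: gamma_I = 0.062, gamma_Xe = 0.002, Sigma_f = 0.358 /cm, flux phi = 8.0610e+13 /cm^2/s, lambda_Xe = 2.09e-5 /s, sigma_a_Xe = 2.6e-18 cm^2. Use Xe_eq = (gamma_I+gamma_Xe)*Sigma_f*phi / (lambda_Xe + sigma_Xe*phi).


Xe_eq = (gamma_I + gamma_Xe) * Sigma_f * phi / (lambda_Xe + sigma_Xe * phi)
Numerator = (0.062 + 0.002) * 0.358 * 8.0610e+13 = 1.846936e+12
Denominator = 2.09e-5 + 2.6e-18 * 8.0610e+13 = 2.304860e-04
Xe_eq = 1.846936e+12 / 2.304860e-04 = 8.0132e+15 /cm^3

8.0132e+15


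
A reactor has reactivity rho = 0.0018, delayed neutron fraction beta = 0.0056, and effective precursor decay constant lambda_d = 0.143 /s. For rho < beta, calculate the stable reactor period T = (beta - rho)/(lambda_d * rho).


T = (beta - rho) / (lambda_d * rho)
T = (0.0056 - 0.0018) / (0.143 * 0.0018)
T = 14.763 s

14.763


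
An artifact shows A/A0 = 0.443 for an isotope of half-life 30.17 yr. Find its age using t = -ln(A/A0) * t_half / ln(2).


lambda = ln(2) / t_half = ln(2) / 30.17 = 0.02297472 /yr
t = -ln(A/A0) / lambda
t = -ln(0.443) / 0.02297472
t = 35.438 yr

35.438


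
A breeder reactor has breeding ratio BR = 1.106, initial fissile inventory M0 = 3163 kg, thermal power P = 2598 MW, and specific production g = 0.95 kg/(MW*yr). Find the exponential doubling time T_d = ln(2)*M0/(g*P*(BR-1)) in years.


Breeding gain G = BR - 1 = 1.106 - 1 = 0.106
Fissile production rate = g * P * G = 0.95 * 2598 * 0.106 = 261.6186 kg/yr
T_d = ln(2) * M0 / (g * P * G)
T_d = ln(2) * 3163 / 261.6186 = 8.3802 yr

8.3802


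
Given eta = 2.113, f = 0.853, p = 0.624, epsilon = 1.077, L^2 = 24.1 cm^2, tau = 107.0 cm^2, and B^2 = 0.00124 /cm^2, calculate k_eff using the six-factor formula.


k_inf = eta*f*p*eps = 2.113*0.853*0.624*1.077 = 1.211292
P_TNL = 1/(1 + L^2*B^2) = 1/(1 + 24.1*0.00124) = 0.9709831
P_FNL = exp(-B^2*tau) = exp(-0.00124*107.0) = 0.8757453
k_eff = k_inf * P_TNL * P_FNL = 1.211292 * 0.9709831 * 0.8757453
k_eff = 1.0300

1.0300


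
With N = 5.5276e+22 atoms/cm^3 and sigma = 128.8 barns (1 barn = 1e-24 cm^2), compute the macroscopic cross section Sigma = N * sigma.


Sigma = N * sigma_barns * 1e-24
Sigma = 5.5276e+22 * 128.8 * 1e-24
Sigma = 7.1195 /cm

7.1195


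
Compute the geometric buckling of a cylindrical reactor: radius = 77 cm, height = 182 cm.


B^2 = (2.405/R)^2 + (pi/H)^2
B^2 = (2.405/77)^2 + (pi/182)^2
B^2 = 0.0012735 /cm^2

0.0012735


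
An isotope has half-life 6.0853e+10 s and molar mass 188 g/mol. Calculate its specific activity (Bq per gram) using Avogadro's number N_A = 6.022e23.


lambda = ln(2) / t_half = ln(2) / 6.0853e+10 = 1.139052e-11 /s
SA = lambda * N_A / M
SA = 1.139052e-11 * 6.022e23 / 188
SA = 3.6486e+10 Bq/g

3.6486e+10


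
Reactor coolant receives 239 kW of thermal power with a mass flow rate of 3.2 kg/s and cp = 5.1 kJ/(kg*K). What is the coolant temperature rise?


dT = Q / (m_dot * cp)
dT = 239 / (3.2 * 5.1)
dT = 14.645 C

14.645


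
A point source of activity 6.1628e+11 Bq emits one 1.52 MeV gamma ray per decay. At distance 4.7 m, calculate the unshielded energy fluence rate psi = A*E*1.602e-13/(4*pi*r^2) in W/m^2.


psi = A * E * 1.602e-13 / (4*pi*r^2)
psi = 6.1628e+11 * 1.52 * 1.602e-13 / (4*pi*4.7^2)
psi = 5.4060e-04 W/m^2

5.4060e-04


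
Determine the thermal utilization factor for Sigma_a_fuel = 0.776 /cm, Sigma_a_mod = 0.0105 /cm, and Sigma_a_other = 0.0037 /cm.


f = Sigma_a_fuel / (Sigma_a_fuel + Sigma_a_mod + Sigma_a_other)
f = 0.776 / (0.776 + 0.0105 + 0.0037)
f = 0.98203

0.98203


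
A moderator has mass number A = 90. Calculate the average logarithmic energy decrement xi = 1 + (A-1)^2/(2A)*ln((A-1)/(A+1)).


xi = 1 + (A-1)^2/(2A) * ln((A-1)/(A+1))
xi = 1 + (90-1)^2/(2*90) * ln((90-1)/(90 +1))
xi = 0.022059

0.022059


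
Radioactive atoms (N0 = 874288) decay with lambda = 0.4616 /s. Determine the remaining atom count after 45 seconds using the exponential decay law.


N = N0 * exp(-lambda * t)
N = 874288 * exp(-0.4616 * 45)
N = 8.3270e-04

8.3270e-04


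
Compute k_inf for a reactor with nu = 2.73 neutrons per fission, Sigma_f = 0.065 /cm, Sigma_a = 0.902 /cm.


k_inf = nu * Sigma_f / Sigma_a
k_inf = 2.73 * 0.065 / 0.902
k_inf = 0.19673

0.19673


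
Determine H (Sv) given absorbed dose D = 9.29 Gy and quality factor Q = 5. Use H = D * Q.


H = D * Q
H = 9.29 * 5
H = 46.450 Sv

46.450


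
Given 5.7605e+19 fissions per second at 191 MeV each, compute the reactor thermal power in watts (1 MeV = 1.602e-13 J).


P = fission_rate * E_MeV * 1.602e-13
P = 5.7605e+19 * 191 * 1.602e-13
P = 1.7626e+09 W

1.7626e+09


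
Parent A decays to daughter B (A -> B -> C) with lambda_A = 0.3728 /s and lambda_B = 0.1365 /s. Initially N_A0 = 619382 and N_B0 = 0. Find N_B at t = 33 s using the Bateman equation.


N_B(t) = lambda_A * N_A0 / (lambda_B - lambda_A) * [exp(-lambda_A*t) - exp(-lambda_B*t)]
exp(-0.3728*33) = 4.540833e-06; exp(-0.1365*33) = 0.01105912
N_B = 0.3728 * 619382 / (0.1365 - 0.3728) * (4.540833e-06 - 0.01105912)
N_B = 10802

10802


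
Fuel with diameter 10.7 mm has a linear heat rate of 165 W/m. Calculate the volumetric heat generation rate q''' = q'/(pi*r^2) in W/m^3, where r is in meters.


r = D / 2 / 1000 = 10.7 / 2 / 1000 = 0.00535 m
q''' = q' / (pi * r^2)
q''' = 165 / (pi * 0.00535^2)
q''' = 1.8350e+06 W/m^3

1.8350e+06


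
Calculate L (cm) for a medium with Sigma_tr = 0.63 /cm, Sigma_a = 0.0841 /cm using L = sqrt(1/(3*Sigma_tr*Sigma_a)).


D = 1 / (3 * Sigma_tr) = 1 / (3 * 0.63) = 0.5291005 cm
L = sqrt(D / Sigma_a)
L = sqrt(0.5291005 / 0.0841)
L = 2.5083 cm

2.5083


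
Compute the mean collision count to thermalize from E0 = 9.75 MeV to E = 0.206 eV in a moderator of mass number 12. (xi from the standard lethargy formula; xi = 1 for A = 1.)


xi = 1 + (A-1)^2/(2A)*ln((A-1)/(A+1)) = 0.1577690 (for A = 12)
n = ln(E0/E) / xi
n = ln(9.75e6 / 0.206) / 0.1577690
n = ln(4.733010e+07) / 0.1577690 = 112.02

112.02


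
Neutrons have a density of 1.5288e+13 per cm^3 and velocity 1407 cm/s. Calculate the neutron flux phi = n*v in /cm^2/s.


phi = n * v
phi = 1.5288e+13 * 1407
phi = 2.1510e+16 /cm^2/s

2.1510e+16


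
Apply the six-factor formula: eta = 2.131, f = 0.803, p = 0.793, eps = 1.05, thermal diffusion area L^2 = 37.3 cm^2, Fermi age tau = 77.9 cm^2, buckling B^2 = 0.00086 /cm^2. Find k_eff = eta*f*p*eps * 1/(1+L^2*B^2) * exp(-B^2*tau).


k_inf = eta*f*p*eps = 2.131*0.803*0.793*1.05 = 1.424825
P_TNL = 1/(1 + L^2*B^2) = 1/(1 + 37.3*0.00086) = 0.9689190
P_FNL = exp(-B^2*tau) = exp(-0.00086*77.9) = 0.9352008
k_eff = k_inf * P_TNL * P_FNL = 1.424825 * 0.9689190 * 0.9352008
k_eff = 1.2911

1.2911


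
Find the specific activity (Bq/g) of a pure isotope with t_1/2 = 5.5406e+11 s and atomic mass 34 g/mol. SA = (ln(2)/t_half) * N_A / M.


lambda = ln(2) / t_half = ln(2) / 5.5406e+11 = 1.251033e-12 /s
SA = lambda * N_A / M
SA = 1.251033e-12 * 6.022e23 / 34
SA = 2.2158e+10 Bq/g

2.2158e+10


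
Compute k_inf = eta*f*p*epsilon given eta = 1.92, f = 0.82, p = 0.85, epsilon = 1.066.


k_inf = eta * f * p * epsilon
k_inf = 1.92 * 0.82 * 0.85 * 1.066
k_inf = 1.4266

1.4266


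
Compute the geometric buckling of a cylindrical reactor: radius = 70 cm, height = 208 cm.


B^2 = (2.405/R)^2 + (pi/H)^2
B^2 = (2.405/70)^2 + (pi/208)^2
B^2 = 0.0014085 /cm^2

0.0014085


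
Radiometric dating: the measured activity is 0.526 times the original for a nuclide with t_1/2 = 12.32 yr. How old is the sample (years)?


lambda = ln(2) / t_half = ln(2) / 12.32 = 0.05626195 /yr
t = -ln(A/A0) / lambda
t = -ln(0.526) / 0.05626195
t = 11.419 yr

11.419


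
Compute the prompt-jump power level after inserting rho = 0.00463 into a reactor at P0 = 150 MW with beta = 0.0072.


P1/P0 = beta / (beta - rho)
P1/P0 = 0.0072 / (0.0072 - 0.00463) = 2.801556
P1 = 150 * 2.801556 = 420.23 MW

420.23


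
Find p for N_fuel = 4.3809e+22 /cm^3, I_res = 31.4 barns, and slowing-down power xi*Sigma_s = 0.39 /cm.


p = exp(-N * I * 1e-24 / (xi*Sigma_s))
p = exp(-4.3809e+22 * 31.4 * 1e-24 / 0.39)
p = 0.029387

0.029387


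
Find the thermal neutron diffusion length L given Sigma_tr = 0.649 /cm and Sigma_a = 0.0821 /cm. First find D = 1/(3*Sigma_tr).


D = 1 / (3 * Sigma_tr) = 1 / (3 * 0.649) = 0.5136107 cm
L = sqrt(D / Sigma_a)
L = sqrt(0.5136107 / 0.0821)
L = 2.5012 cm

2.5012


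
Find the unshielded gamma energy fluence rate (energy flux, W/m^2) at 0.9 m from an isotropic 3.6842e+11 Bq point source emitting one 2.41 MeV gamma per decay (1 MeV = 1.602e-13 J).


psi = A * E * 1.602e-13 / (4*pi*r^2)
psi = 3.6842e+11 * 2.41 * 1.602e-13 / (4*pi*0.9^2)
psi = 0.013974 W/m^2

0.013974


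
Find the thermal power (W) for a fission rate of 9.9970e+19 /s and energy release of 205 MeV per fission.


P = fission_rate * E_MeV * 1.602e-13
P = 9.9970e+19 * 205 * 1.602e-13
P = 3.2831e+09 W

3.2831e+09


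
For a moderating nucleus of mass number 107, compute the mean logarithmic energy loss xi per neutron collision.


xi = 1 + (A-1)^2/(2A) * ln((A-1)/(A+1))
xi = 1 + (107-1)^2/(2*107) * ln((107-1)/(107 +1))
xi = 0.018576

0.018576


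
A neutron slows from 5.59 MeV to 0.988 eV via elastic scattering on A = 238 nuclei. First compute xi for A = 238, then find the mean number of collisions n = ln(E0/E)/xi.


xi = 1 + (A-1)^2/(2A)*ln((A-1)/(A+1)) = 0.008379872 (for A = 238)
n = ln(E0/E) / xi
n = ln(5.59e6 / 0.988) / 0.008379872
n = ln(5.657895e+06) / 0.008379872 = 1855.5

1855.5


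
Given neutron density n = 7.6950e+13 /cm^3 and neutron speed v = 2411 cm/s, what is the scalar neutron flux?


phi = n * v
phi = 7.6950e+13 * 2411
phi = 1.8553e+17 /cm^2/s

1.8553e+17


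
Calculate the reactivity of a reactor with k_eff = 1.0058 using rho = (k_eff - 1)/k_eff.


rho = (k_eff - 1) / k_eff
rho = (1.0058 - 1) / 1.0058
rho = 0.0057666

0.0057666


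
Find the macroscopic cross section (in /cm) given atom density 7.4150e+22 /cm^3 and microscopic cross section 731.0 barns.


Sigma = N * sigma_barns * 1e-24
Sigma = 7.4150e+22 * 731.0 * 1e-24
Sigma = 54.204 /cm

54.204


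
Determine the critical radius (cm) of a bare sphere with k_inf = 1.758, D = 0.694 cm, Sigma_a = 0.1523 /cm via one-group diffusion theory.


L^2 = D / Sigma_a = 0.694 / 0.1523 = 4.556796 cm^2
B_m^2 = (k_inf - 1) / L^2 = (1.758 - 1) / 4.556796 = 0.1663449 /cm^2
For a bare sphere: B_g = pi/R, so R_c = pi / sqrt(B_m^2)
R_c = pi / sqrt(0.1663449) = 7.7027 cm

7.7027


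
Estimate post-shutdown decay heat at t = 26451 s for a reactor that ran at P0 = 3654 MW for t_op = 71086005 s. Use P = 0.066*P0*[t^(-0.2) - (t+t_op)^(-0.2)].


P/P0 = 0.066 * [t^(-0.2) - (t + t_op)^(-0.2)]
P/P0 = 0.066 * [26451^(-0.2) - (26451 + 71086005)^(-0.2)]
P/P0 = 0.066 * [0.1304703 - 0.02689124] = 0.006836218
P = 3654 * 0.006836218 = 24.980 MW

24.980


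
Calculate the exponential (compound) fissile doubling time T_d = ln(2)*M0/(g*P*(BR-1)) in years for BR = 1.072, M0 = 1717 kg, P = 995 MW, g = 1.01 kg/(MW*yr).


Breeding gain G = BR - 1 = 1.072 - 1 = 0.072
Fissile production rate = g * P * G = 1.01 * 995 * 0.072 = 72.3564 kg/yr
T_d = ln(2) * M0 / (g * P * G)
T_d = ln(2) * 1717 / 72.3564 = 16.448 yr

16.448


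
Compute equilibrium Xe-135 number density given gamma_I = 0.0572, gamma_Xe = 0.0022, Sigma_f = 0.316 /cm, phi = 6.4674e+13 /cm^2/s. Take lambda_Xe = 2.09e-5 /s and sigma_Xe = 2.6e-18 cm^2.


Xe_eq = (gamma_I + gamma_Xe) * Sigma_f * phi / (lambda_Xe + sigma_Xe * phi)
Numerator = (0.0572 + 0.0022) * 0.316 * 6.4674e+13 = 1.213957e+12
Denominator = 2.09e-5 + 2.6e-18 * 6.4674e+13 = 1.890524e-04
Xe_eq = 1.213957e+12 / 1.890524e-04 = 6.4213e+15 /cm^3

6.4213e+15


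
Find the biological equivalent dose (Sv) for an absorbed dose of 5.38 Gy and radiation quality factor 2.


H = D * Q
H = 5.38 * 2
H = 10.760 Sv

10.760


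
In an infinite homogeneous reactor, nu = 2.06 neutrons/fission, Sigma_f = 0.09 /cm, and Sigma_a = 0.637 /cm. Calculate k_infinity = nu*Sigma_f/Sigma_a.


k_inf = nu * Sigma_f / Sigma_a
k_inf = 2.06 * 0.09 / 0.637
k_inf = 0.29105

0.29105


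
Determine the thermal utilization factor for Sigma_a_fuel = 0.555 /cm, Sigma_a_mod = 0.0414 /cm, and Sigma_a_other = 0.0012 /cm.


f = Sigma_a_fuel / (Sigma_a_fuel + Sigma_a_mod + Sigma_a_other)
f = 0.555 / (0.555 + 0.0414 + 0.0012)
f = 0.92871

0.92871


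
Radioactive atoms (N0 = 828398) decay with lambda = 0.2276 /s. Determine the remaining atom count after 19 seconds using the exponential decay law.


N = N0 * exp(-lambda * t)
N = 828398 * exp(-0.2276 * 19)
N = 10969

10969


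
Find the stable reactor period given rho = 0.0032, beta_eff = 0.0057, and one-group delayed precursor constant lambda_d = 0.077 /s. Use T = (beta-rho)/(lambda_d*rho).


T = (beta - rho) / (lambda_d * rho)
T = (0.0057 - 0.0032) / (0.077 * 0.0032)
T = 10.146 s

10.146


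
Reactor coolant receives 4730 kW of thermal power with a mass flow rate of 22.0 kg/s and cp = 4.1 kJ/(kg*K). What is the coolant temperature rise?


dT = Q / (m_dot * cp)
dT = 4730 / (22.0 * 4.1)
dT = 52.439 C

52.439


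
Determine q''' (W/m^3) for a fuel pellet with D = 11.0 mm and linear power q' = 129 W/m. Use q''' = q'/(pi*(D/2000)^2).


r = D / 2 / 1000 = 11.0 / 2 / 1000 = 0.0055 m
q''' = q' / (pi * r^2)
q''' = 129 / (pi * 0.0055^2)
q''' = 1.3574e+06 W/m^3

1.3574e+06


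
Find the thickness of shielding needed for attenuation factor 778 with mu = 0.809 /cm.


x = ln(factor) / mu
x = ln(778) / 0.809
x = 8.2283 cm

8.2283


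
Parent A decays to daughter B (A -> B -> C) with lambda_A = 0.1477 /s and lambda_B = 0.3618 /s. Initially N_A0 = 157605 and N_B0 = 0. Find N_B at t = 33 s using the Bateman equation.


N_B(t) = lambda_A * N_A0 / (lambda_B - lambda_A) * [exp(-lambda_A*t) - exp(-lambda_B*t)]
exp(-0.1477*33) = 0.007641969; exp(-0.3618*33) = 6.528065e-06
N_B = 0.1477 * 157605 / (0.3618 - 0.1477) * (0.007641969 - 6.528065e-06)
N_B = 830.17

830.17


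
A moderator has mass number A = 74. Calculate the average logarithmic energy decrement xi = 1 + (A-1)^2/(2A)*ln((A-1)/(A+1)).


xi = 1 + (A-1)^2/(2A) * ln((A-1)/(A+1))
xi = 1 + (74-1)^2/(2*74) * ln((74-1)/(74 +1))
xi = 0.026785

0.026785


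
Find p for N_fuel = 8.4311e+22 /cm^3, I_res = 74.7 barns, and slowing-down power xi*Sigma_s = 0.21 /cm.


p = exp(-N * I * 1e-24 / (xi*Sigma_s))
p = exp(-8.4311e+22 * 74.7 * 1e-24 / 0.21)
p = 9.4457e-14

9.4457e-14


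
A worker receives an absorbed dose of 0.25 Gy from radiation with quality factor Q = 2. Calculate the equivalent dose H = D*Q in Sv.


H = D * Q
H = 0.25 * 2
H = 0.50000 Sv

0.50000


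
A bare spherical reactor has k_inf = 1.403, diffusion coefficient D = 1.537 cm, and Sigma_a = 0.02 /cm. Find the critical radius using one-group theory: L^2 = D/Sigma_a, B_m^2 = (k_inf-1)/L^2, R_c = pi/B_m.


L^2 = D / Sigma_a = 1.537 / 0.02 = 76.85000 cm^2
B_m^2 = (k_inf - 1) / L^2 = (1.403 - 1) / 76.85000 = 0.005243982 /cm^2
For a bare sphere: B_g = pi/R, so R_c = pi / sqrt(B_m^2)
R_c = pi / sqrt(0.005243982) = 43.383 cm

43.383


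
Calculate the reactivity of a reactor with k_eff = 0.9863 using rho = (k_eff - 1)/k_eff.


rho = (k_eff - 1) / k_eff
rho = (0.9863 - 1) / 0.9863
rho = -0.013890

-0.013890


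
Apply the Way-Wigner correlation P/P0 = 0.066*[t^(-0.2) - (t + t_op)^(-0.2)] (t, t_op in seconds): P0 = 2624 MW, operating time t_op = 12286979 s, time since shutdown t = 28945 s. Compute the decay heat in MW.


P/P0 = 0.066 * [t^(-0.2) - (t + t_op)^(-0.2)]
P/P0 = 0.066 * [28945^(-0.2) - (28945 + 12286979)^(-0.2)]
P/P0 = 0.066 * [0.1281402 - 0.03818621] = 0.005936963
P = 2624 * 0.005936963 = 15.579 MW

15.579


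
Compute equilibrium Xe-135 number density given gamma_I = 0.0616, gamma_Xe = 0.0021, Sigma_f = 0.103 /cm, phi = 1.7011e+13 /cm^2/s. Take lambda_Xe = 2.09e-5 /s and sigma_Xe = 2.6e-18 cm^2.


Xe_eq = (gamma_I + gamma_Xe) * Sigma_f * phi / (lambda_Xe + sigma_Xe * phi)
Numerator = (0.0616 + 0.0021) * 0.103 * 1.7011e+13 = 1.116109e+11
Denominator = 2.09e-5 + 2.6e-18 * 1.7011e+13 = 6.512860e-05
Xe_eq = 1.116109e+11 / 6.512860e-05 = 1.7137e+15 /cm^3

1.7137e+15


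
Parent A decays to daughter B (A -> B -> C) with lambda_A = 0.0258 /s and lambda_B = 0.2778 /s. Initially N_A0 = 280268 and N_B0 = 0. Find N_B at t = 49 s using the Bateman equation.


N_B(t) = lambda_A * N_A0 / (lambda_B - lambda_A) * [exp(-lambda_A*t) - exp(-lambda_B*t)]
exp(-0.0258*49) = 0.2824652; exp(-0.2778*49) = 1.225453e-06
N_B = 0.0258 * 280268 / (0.2778 - 0.0258) * (0.2824652 - 1.225453e-06)
N_B = 8105.1

8105.1


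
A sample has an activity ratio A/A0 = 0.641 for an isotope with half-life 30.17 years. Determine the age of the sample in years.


lambda = ln(2) / t_half = ln(2) / 30.17 = 0.02297472 /yr
t = -ln(A/A0) / lambda
t = -ln(0.641) / 0.02297472
t = 19.357 yr

19.357


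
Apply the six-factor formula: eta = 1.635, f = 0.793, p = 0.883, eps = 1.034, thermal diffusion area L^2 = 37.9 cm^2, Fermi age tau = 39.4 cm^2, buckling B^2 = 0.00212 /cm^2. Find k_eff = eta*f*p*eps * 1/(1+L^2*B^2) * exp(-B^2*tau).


k_inf = eta*f*p*eps = 1.635*0.793*0.883*1.034 = 1.183783
P_TNL = 1/(1 + L^2*B^2) = 1/(1 + 37.9*0.00212) = 0.9256277
P_FNL = exp(-B^2*tau) = exp(-0.00212*39.4) = 0.9198653
k_eff = k_inf * P_TNL * P_FNL = 1.183783 * 0.9256277 * 0.9198653
k_eff = 1.0079

1.0079


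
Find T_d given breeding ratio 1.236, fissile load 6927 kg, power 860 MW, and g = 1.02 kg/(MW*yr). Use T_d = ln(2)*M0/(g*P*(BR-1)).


Breeding gain G = BR - 1 = 1.236 - 1 = 0.236
Fissile production rate = g * P * G = 1.02 * 860 * 0.236 = 207.0192 kg/yr
T_d = ln(2) * M0 / (g * P * G)
T_d = ln(2) * 6927 / 207.0192 = 23.193 yr

23.193


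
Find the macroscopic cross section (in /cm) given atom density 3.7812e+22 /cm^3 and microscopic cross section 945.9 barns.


Sigma = N * sigma_barns * 1e-24
Sigma = 3.7812e+22 * 945.9 * 1e-24
Sigma = 35.766 /cm

35.766


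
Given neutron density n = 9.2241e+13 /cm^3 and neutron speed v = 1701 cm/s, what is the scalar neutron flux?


phi = n * v
phi = 9.2241e+13 * 1701
phi = 1.5690e+17 /cm^2/s

1.5690e+17


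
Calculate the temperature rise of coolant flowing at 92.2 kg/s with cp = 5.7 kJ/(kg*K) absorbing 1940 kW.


dT = Q / (m_dot * cp)
dT = 1940 / (92.2 * 5.7)
dT = 3.6914 C

3.6914


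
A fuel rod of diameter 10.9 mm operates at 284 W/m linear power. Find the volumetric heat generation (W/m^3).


r = D / 2 / 1000 = 10.9 / 2 / 1000 = 0.00545 m
q''' = q' / (pi * r^2)
q''' = 284 / (pi * 0.00545^2)
q''' = 3.0435e+06 W/m^3

3.0435e+06


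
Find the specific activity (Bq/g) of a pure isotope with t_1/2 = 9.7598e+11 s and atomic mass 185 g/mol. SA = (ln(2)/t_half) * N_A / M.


lambda = ln(2) / t_half = ln(2) / 9.7598e+11 = 7.102063e-13 /s
SA = lambda * N_A / M
SA = 7.102063e-13 * 6.022e23 / 185
SA = 2.3118e+09 Bq/g

2.3118e+09


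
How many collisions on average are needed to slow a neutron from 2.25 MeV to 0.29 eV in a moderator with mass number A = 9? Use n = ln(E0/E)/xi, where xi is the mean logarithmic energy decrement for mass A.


xi = 1 + (A-1)^2/(2A)*ln((A-1)/(A+1)) = 0.2066007 (for A = 9)
n = ln(E0/E) / xi
n = ln(2.25e6 / 0.29) / 0.2066007
n = ln(7.758621e+06) / 0.2066007 = 76.787

76.787


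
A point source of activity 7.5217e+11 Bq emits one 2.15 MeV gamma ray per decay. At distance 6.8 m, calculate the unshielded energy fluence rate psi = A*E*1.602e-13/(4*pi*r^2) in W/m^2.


psi = A * E * 1.602e-13 / (4*pi*r^2)
psi = 7.5217e+11 * 2.15 * 1.602e-13 / (4*pi*6.8^2)
psi = 4.4585e-04 W/m^2

4.4585e-04


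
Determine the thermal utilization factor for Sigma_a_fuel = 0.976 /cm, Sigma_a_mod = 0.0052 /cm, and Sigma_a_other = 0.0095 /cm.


f = Sigma_a_fuel / (Sigma_a_fuel + Sigma_a_mod + Sigma_a_other)
f = 0.976 / (0.976 + 0.0052 + 0.0095)
f = 0.98516

0.98516


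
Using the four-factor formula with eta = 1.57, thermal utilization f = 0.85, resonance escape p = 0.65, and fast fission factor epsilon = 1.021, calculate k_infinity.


k_inf = eta * f * p * epsilon
k_inf = 1.57 * 0.85 * 0.65 * 1.021
k_inf = 0.88564

0.88564


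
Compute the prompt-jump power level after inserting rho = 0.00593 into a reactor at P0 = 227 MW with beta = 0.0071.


P1/P0 = beta / (beta - rho)
P1/P0 = 0.0071 / (0.0071 - 0.00593) = 6.068376
P1 = 227 * 6.068376 = 1377.5 MW

1377.5


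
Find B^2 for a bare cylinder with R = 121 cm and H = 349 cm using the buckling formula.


B^2 = (2.405/R)^2 + (pi/H)^2
B^2 = (2.405/121)^2 + (pi/349)^2
B^2 = 4.7609e-04 /cm^2

4.7609e-04


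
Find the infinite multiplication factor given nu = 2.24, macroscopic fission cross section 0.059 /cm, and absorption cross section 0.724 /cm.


k_inf = nu * Sigma_f / Sigma_a
k_inf = 2.24 * 0.059 / 0.724
k_inf = 0.18254

0.18254


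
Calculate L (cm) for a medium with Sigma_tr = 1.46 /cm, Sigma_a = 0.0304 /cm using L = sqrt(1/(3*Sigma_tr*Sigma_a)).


D = 1 / (3 * Sigma_tr) = 1 / (3 * 1.46) = 0.2283105 cm
L = sqrt(D / Sigma_a)
L = sqrt(0.2283105 / 0.0304)
L = 2.7405 cm

2.7405
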